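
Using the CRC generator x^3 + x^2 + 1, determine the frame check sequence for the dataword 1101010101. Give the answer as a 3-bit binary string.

111

Append 3 zeros: 1101010101000. Divide by 1101 (XOR where the leading bit is 1):
  pos 0: 1101 XOR 1101 = 0000
  pos 5: 1010 XOR 1101 = 0111
  pos 6: 1111 XOR 1101 = 0010
  pos 8: 1000 XOR 1101 = 0101
  pos 9: 1010 XOR 1101 = 0111
Remainder (last 3 bits) = 111. This is the CRC / FCS.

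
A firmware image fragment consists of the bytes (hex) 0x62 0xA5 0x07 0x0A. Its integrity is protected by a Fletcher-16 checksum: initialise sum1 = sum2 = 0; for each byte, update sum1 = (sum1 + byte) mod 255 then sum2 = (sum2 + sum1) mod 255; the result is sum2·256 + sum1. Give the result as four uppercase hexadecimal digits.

Running sums (mod 255):
  after byte 0 (0x62): sum1=98, sum2=98
  after byte 1 (0xA5): sum1=8, sum2=106
  after byte 2 (0x07): sum1=15, sum2=121
  after byte 3 (0x0A): sum1=25, sum2=146
Checksum = sum2·256 + sum1 = 146·256 + 25 = 37401 = 0x9219.

9219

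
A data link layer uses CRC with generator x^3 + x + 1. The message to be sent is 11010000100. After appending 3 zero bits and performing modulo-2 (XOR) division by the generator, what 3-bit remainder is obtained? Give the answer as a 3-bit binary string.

Append 3 zeros: 11010000100000. Divide by 1011 (XOR where the leading bit is 1):
  pos 0: 1101 XOR 1011 = 0110
  pos 1: 1100 XOR 1011 = 0111
  pos 2: 1110 XOR 1011 = 0101
  pos 3: 1010 XOR 1011 = 0001
  pos 6: 1010 XOR 1011 = 0001
  pos 9: 1000 XOR 1011 = 0011
Remainder (last 3 bits) = 110. This is the CRC / FCS.

110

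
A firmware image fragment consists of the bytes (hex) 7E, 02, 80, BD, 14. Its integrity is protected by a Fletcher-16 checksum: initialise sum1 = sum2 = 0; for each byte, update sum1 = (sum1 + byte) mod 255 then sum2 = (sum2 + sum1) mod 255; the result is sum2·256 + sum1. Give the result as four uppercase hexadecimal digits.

91D2

Running sums (mod 255):
  after byte 0 (7E): sum1=126, sum2=126
  after byte 1 (02): sum1=128, sum2=254
  after byte 2 (80): sum1=1, sum2=0
  after byte 3 (BD): sum1=190, sum2=190
  after byte 4 (14): sum1=210, sum2=145
Checksum = sum2·256 + sum1 = 145·256 + 210 = 37330 = 0x91D2.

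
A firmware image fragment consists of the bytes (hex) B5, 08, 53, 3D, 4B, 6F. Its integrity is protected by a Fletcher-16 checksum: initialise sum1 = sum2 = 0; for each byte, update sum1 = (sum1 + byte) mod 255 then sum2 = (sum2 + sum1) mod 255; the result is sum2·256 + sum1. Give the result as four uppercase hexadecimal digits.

Running sums (mod 255):
  after byte 0 (B5): sum1=181, sum2=181
  after byte 1 (08): sum1=189, sum2=115
  after byte 2 (53): sum1=17, sum2=132
  after byte 3 (3D): sum1=78, sum2=210
  after byte 4 (4B): sum1=153, sum2=108
  after byte 5 (6F): sum1=9, sum2=117
Checksum = sum2·256 + sum1 = 117·256 + 9 = 29961 = 0x7509.

7509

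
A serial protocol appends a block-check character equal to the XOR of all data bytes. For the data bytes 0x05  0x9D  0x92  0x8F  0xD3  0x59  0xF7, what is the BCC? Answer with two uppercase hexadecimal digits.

F8

XOR the bytes together:
  start with 0x05
  0x05 ⊕ 0x9D = 0x98
  0x98 ⊕ 0x92 = 0x0A
  0x0A ⊕ 0x8F = 0x85
  0x85 ⊕ 0xD3 = 0x56
  0x56 ⊕ 0x59 = 0x0F
  0x0F ⊕ 0xF7 = 0xF8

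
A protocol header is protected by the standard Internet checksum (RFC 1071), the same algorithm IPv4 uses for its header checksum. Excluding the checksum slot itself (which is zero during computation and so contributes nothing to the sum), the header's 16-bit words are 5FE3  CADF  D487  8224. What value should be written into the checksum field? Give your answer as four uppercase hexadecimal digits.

7E90

One's-complement addition (fold any carry out of bit 15 back into bit 0):
  0x5FE3 + 0xCADF = 0x12AC2 → wrap carry → 0x2AC3
  0x2AC3 + 0xD487 = 0x0FF4A
  0xFF4A + 0x8224 = 0x1816E → wrap carry → 0x816F
One's-complement sum = 0x816F.
Checksum = ~0x816F & 0xFFFF = 0x7E90.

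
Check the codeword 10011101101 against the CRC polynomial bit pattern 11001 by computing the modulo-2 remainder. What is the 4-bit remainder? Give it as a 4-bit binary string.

Modulo-2 division of 10011101101 by 11001:
  pos 0: 10011 XOR 11001 = 01010
  pos 1: 10101 XOR 11001 = 01100
  pos 2: 11000 XOR 11001 = 00001
  pos 6: 11101 XOR 11001 = 00100
Remainder = 0100 (nonzero — an error is detected).

0100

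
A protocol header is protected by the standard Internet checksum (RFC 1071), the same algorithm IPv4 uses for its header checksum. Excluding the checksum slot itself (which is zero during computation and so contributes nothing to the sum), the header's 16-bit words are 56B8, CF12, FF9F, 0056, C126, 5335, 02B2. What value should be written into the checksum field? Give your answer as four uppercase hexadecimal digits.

One's-complement addition (fold any carry out of bit 15 back into bit 0):
  0x56B8 + 0xCF12 = 0x125CA → wrap carry → 0x25CB
  0x25CB + 0xFF9F = 0x1256A → wrap carry → 0x256B
  0x256B + 0x0056 = 0x025C1
  0x25C1 + 0xC126 = 0x0E6E7
  0xE6E7 + 0x5335 = 0x13A1C → wrap carry → 0x3A1D
  0x3A1D + 0x02B2 = 0x03CCF
One's-complement sum = 0x3CCF.
Checksum = ~0x3CCF & 0xFFFF = 0xC330.

C330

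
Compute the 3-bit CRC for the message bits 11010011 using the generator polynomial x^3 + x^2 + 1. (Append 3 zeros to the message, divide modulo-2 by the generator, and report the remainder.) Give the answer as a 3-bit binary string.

Append 3 zeros: 11010011000. Divide by 1101 (XOR where the leading bit is 1):
  pos 0: 1101 XOR 1101 = 0000
  pos 6: 1100 XOR 1101 = 0001
Remainder (last 3 bits) = 010. This is the CRC / FCS.

010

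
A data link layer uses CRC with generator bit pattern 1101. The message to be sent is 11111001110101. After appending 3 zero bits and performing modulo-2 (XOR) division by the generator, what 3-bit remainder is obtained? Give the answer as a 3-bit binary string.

011

Append 3 zeros: 11111001110101000. Divide by 1101 (XOR where the leading bit is 1):
  pos 0: 1111 XOR 1101 = 0010
  pos 2: 1010 XOR 1101 = 0111
  pos 3: 1110 XOR 1101 = 0011
  pos 5: 1111 XOR 1101 = 0010
  pos 7: 1010 XOR 1101 = 0111
  pos 8: 1111 XOR 1101 = 0010
  pos 10: 1001 XOR 1101 = 0100
  pos 11: 1000 XOR 1101 = 0101
  pos 12: 1010 XOR 1101 = 0111
  pos 13: 1110 XOR 1101 = 0011
Remainder (last 3 bits) = 011. This is the CRC / FCS.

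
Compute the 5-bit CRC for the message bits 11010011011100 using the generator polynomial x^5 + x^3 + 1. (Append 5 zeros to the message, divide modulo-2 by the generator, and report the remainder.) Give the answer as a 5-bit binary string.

Append 5 zeros: 1101001101110000000. Divide by 101001 (XOR where the leading bit is 1):
  pos 0: 110100 XOR 101001 = 011101
  pos 1: 111011 XOR 101001 = 010010
  pos 2: 100101 XOR 101001 = 001100
  pos 4: 110001 XOR 101001 = 011000
  pos 5: 110001 XOR 101001 = 011000
  pos 6: 110001 XOR 101001 = 011000
  pos 7: 110000 XOR 101001 = 011001
  pos 8: 110010 XOR 101001 = 011011
  pos 9: 110110 XOR 101001 = 011111
  pos 10: 111110 XOR 101001 = 010111
  pos 11: 101110 XOR 101001 = 000111
Remainder (last 5 bits) = 11100. This is the CRC / FCS.

11100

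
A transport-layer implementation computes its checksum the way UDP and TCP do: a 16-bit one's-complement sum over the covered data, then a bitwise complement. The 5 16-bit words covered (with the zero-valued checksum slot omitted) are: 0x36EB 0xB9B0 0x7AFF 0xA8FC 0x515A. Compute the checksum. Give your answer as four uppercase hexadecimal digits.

One's-complement addition (fold any carry out of bit 15 back into bit 0):
  0x36EB + 0xB9B0 = 0x0F09B
  0xF09B + 0x7AFF = 0x16B9A → wrap carry → 0x6B9B
  0x6B9B + 0xA8FC = 0x11497 → wrap carry → 0x1498
  0x1498 + 0x515A = 0x065F2
One's-complement sum = 0x65F2.
Checksum = ~0x65F2 & 0xFFFF = 0x9A0D.

9A0D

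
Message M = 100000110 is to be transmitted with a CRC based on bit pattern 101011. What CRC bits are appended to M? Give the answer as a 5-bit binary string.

Append 5 zeros: 10000011000000. Divide by 101011 (XOR where the leading bit is 1):
  pos 0: 100000 XOR 101011 = 001011
  pos 2: 101111 XOR 101011 = 000100
  pos 5: 100000 XOR 101011 = 001011
  pos 7: 101100 XOR 101011 = 000111
Remainder (last 5 bits) = 01110. This is the CRC / FCS.

01110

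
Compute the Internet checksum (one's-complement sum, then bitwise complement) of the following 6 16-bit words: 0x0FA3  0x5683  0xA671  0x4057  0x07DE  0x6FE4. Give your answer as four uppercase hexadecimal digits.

3B4E

One's-complement addition (fold any carry out of bit 15 back into bit 0):
  0x0FA3 + 0x5683 = 0x06626
  0x6626 + 0xA671 = 0x10C97 → wrap carry → 0x0C98
  0x0C98 + 0x4057 = 0x04CEF
  0x4CEF + 0x07DE = 0x054CD
  0x54CD + 0x6FE4 = 0x0C4B1
One's-complement sum = 0xC4B1.
Checksum = ~0xC4B1 & 0xFFFF = 0x3B4E.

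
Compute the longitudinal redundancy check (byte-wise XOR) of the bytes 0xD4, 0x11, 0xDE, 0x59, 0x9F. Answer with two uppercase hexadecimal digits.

DD

XOR the bytes together:
  start with 0xD4
  0xD4 ⊕ 0x11 = 0xC5
  0xC5 ⊕ 0xDE = 0x1B
  0x1B ⊕ 0x59 = 0x42
  0x42 ⊕ 0x9F = 0xDD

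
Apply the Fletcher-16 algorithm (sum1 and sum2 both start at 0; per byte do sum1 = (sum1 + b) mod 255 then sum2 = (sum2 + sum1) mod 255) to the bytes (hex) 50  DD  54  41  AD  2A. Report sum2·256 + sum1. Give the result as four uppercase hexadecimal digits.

D19B

Running sums (mod 255):
  after byte 0 (50): sum1=80, sum2=80
  after byte 1 (DD): sum1=46, sum2=126
  after byte 2 (54): sum1=130, sum2=1
  after byte 3 (41): sum1=195, sum2=196
  after byte 4 (AD): sum1=113, sum2=54
  after byte 5 (2A): sum1=155, sum2=209
Checksum = sum2·256 + sum1 = 209·256 + 155 = 53659 = 0xD19B.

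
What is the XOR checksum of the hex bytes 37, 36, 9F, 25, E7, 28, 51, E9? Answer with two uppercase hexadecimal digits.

CC

XOR the bytes together:
  start with 0x37
  0x37 ⊕ 0x36 = 0x01
  0x01 ⊕ 0x9F = 0x9E
  0x9E ⊕ 0x25 = 0xBB
  0xBB ⊕ 0xE7 = 0x5C
  0x5C ⊕ 0x28 = 0x74
  0x74 ⊕ 0x51 = 0x25
  0x25 ⊕ 0xE9 = 0xCC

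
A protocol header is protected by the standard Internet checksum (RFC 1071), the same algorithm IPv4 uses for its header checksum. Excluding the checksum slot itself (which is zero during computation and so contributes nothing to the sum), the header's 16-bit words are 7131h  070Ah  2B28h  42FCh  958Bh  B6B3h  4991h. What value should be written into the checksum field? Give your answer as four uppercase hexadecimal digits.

83CF

One's-complement addition (fold any carry out of bit 15 back into bit 0):
  0x7131 + 0x070A = 0x0783B
  0x783B + 0x2B28 = 0x0A363
  0xA363 + 0x42FC = 0x0E65F
  0xE65F + 0x958B = 0x17BEA → wrap carry → 0x7BEB
  0x7BEB + 0xB6B3 = 0x1329E → wrap carry → 0x329F
  0x329F + 0x4991 = 0x07C30
One's-complement sum = 0x7C30.
Checksum = ~0x7C30 & 0xFFFF = 0x83CF.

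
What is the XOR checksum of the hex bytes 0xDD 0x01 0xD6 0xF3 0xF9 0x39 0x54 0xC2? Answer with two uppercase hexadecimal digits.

XOR the bytes together:
  start with 0xDD
  0xDD ⊕ 0x01 = 0xDC
  0xDC ⊕ 0xD6 = 0x0A
  0x0A ⊕ 0xF3 = 0xF9
  0xF9 ⊕ 0xF9 = 0x00
  0x00 ⊕ 0x39 = 0x39
  0x39 ⊕ 0x54 = 0x6D
  0x6D ⊕ 0xC2 = 0xAF

AF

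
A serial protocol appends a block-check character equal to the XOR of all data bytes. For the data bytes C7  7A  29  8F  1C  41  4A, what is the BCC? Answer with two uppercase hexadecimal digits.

XOR the bytes together:
  start with 0xC7
  0xC7 ⊕ 0x7A = 0xBD
  0xBD ⊕ 0x29 = 0x94
  0x94 ⊕ 0x8F = 0x1B
  0x1B ⊕ 0x1C = 0x07
  0x07 ⊕ 0x41 = 0x46
  0x46 ⊕ 0x4A = 0x0C

0C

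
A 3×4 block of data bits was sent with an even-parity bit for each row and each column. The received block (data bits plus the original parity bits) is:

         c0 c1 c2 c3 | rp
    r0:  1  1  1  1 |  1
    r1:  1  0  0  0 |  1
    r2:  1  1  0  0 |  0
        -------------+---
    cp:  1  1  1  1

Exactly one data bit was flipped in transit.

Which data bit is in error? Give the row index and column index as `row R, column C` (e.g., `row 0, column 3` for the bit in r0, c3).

row 0, column 1

Recompute each row's even parity and compare to rp:
  r0: data parity 0, sent rp 1 → mismatch
  r1: data parity 1, sent rp 1 → ok
  r2: data parity 0, sent rp 0 → ok
Recompute each column's even parity and compare to cp:
  c0: data parity 1, sent cp 1 → ok
  c1: data parity 0, sent cp 1 → mismatch
  c2: data parity 1, sent cp 1 → ok
  c3: data parity 1, sent cp 1 → ok
Exactly one row (r0) and one column (c1) fail → the flipped bit is at their intersection.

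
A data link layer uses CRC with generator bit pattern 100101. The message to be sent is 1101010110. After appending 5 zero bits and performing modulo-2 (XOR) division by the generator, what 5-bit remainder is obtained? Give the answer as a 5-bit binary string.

00010

Append 5 zeros: 110101011000000. Divide by 100101 (XOR where the leading bit is 1):
  pos 0: 110101 XOR 100101 = 010000
  pos 1: 100000 XOR 100101 = 000101
  pos 4: 101110 XOR 100101 = 001011
  pos 6: 101100 XOR 100101 = 001001
  pos 8: 100100 XOR 100101 = 000001
Remainder (last 5 bits) = 00010. This is the CRC / FCS.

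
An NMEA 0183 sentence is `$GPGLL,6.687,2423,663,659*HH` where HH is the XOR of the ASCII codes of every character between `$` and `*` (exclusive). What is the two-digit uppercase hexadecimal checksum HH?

7F

XOR the ASCII codes of the payload characters:
  'G' = 0x47 → acc = 0x47
  'P' = 0x50 → acc = 0x17
  'G' = 0x47 → acc = 0x50
  'L' = 0x4C → acc = 0x1C
  'L' = 0x4C → acc = 0x50
  ',' = 0x2C → acc = 0x7C
  '6' = 0x36 → acc = 0x4A
  '.' = 0x2E → acc = 0x64
  '6' = 0x36 → acc = 0x52
  '8' = 0x38 → acc = 0x6A
  '7' = 0x37 → acc = 0x5D
  ',' = 0x2C → acc = 0x71
  '2' = 0x32 → acc = 0x43
  '4' = 0x34 → acc = 0x77
  '2' = 0x32 → acc = 0x45
  '3' = 0x33 → acc = 0x76
  ',' = 0x2C → acc = 0x5A
  '6' = 0x36 → acc = 0x6C
  '6' = 0x36 → acc = 0x5A
  '3' = 0x33 → acc = 0x69
  ',' = 0x2C → acc = 0x45
  '6' = 0x36 → acc = 0x73
  '5' = 0x35 → acc = 0x46
  '9' = 0x39 → acc = 0x7F
Checksum = 0x7F.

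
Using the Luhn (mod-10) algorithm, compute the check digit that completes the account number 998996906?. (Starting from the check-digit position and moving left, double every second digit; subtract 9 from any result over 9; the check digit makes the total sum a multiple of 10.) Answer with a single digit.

Partial digits right→left: 6 0 9 6 9 9 8 9 9
Double every second digit counting from the check-digit position (so the 1st, 3rd, 5th, ... of the partial from the right).
  doubled (with −9 where >9): 3 9 9 7 9 → sum 37
  kept as-is: 0 6 9 9 → sum 24
Total = 37 + 24 = 61.
Check digit = (10 − (61 mod 10)) mod 10 = 9.

9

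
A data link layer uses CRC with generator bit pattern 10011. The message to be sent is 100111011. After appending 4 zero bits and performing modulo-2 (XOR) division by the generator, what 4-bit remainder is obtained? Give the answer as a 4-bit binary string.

Append 4 zeros: 1001110110000. Divide by 10011 (XOR where the leading bit is 1):
  pos 0: 10011 XOR 10011 = 00000
  pos 5: 10110 XOR 10011 = 00101
  pos 7: 10100 XOR 10011 = 00111
Remainder (last 4 bits) = 1110. This is the CRC / FCS.

1110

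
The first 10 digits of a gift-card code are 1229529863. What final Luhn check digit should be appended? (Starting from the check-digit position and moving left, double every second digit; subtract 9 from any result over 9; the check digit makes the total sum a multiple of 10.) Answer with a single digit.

7

Partial digits right→left: 3 6 8 9 2 5 9 2 2 1
Double every second digit counting from the check-digit position (so the 1st, 3rd, 5th, ... of the partial from the right).
  doubled (with −9 where >9): 6 7 4 9 4 → sum 30
  kept as-is: 6 9 5 2 1 → sum 23
Total = 30 + 23 = 53.
Check digit = (10 − (53 mod 10)) mod 10 = 7.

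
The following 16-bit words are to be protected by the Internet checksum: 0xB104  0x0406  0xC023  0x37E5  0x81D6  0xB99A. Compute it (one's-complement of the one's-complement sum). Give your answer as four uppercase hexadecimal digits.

One's-complement addition (fold any carry out of bit 15 back into bit 0):
  0xB104 + 0x0406 = 0x0B50A
  0xB50A + 0xC023 = 0x1752D → wrap carry → 0x752E
  0x752E + 0x37E5 = 0x0AD13
  0xAD13 + 0x81D6 = 0x12EE9 → wrap carry → 0x2EEA
  0x2EEA + 0xB99A = 0x0E884
One's-complement sum = 0xE884.
Checksum = ~0xE884 & 0xFFFF = 0x177B.

177B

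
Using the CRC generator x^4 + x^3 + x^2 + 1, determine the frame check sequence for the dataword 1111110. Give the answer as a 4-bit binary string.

Append 4 zeros: 11111100000. Divide by 11101 (XOR where the leading bit is 1):
  pos 0: 11111 XOR 11101 = 00010
  pos 3: 10100 XOR 11101 = 01001
  pos 4: 10010 XOR 11101 = 01111
  pos 5: 11110 XOR 11101 = 00011
Remainder (last 4 bits) = 0110. This is the CRC / FCS.

0110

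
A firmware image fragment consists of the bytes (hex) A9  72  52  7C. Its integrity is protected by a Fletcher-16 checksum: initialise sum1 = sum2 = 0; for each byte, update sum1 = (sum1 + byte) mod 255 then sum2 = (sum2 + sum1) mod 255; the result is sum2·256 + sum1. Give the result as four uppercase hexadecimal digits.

1FEA

Running sums (mod 255):
  after byte 0 (A9): sum1=169, sum2=169
  after byte 1 (72): sum1=28, sum2=197
  after byte 2 (52): sum1=110, sum2=52
  after byte 3 (7C): sum1=234, sum2=31
Checksum = sum2·256 + sum1 = 31·256 + 234 = 8170 = 0x1FEA.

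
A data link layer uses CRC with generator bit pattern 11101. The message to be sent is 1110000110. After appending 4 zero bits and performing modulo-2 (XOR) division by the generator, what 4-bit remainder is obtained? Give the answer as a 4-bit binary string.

Append 4 zeros: 11100001100000. Divide by 11101 (XOR where the leading bit is 1):
  pos 0: 11100 XOR 11101 = 00001
  pos 4: 10011 XOR 11101 = 01110
  pos 5: 11100 XOR 11101 = 00001
  pos 9: 10000 XOR 11101 = 01101
Remainder (last 4 bits) = 1101. This is the CRC / FCS.

1101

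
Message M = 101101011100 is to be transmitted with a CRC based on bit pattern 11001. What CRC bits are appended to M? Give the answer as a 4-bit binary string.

Append 4 zeros: 1011010111000000. Divide by 11001 (XOR where the leading bit is 1):
  pos 0: 10110 XOR 11001 = 01111
  pos 1: 11111 XOR 11001 = 00110
  pos 3: 11001 XOR 11001 = 00000
  pos 8: 11000 XOR 11001 = 00001
Remainder (last 4 bits) = 1000. This is the CRC / FCS.

1000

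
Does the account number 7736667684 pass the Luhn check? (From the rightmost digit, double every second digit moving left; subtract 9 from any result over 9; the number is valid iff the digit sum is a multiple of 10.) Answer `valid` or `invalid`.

invalid

From the right, keep odd positions and double even positions (subtract 9 from any doubled value over 9):
  doubled (positions 2,4,...): 7 5 3 6 5 → sum 26
  kept (positions 1,3,...): 4 6 6 6 7 → sum 29
Total = 55.
55 mod 10 = 5, so the number is invalid.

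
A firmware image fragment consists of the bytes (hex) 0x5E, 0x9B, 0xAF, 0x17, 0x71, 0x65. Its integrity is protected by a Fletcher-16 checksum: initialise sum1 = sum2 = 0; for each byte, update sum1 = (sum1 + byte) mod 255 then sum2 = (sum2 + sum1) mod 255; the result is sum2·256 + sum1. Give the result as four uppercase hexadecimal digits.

8C97

Running sums (mod 255):
  after byte 0 (0x5E): sum1=94, sum2=94
  after byte 1 (0x9B): sum1=249, sum2=88
  after byte 2 (0xAF): sum1=169, sum2=2
  after byte 3 (0x17): sum1=192, sum2=194
  after byte 4 (0x71): sum1=50, sum2=244
  after byte 5 (0x65): sum1=151, sum2=140
Checksum = sum2·256 + sum1 = 140·256 + 151 = 35991 = 0x8C97.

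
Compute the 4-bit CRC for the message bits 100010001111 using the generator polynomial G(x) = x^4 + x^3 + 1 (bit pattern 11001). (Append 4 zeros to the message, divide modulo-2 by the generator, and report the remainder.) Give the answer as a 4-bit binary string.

Append 4 zeros: 1000100011110000. Divide by 11001 (XOR where the leading bit is 1):
  pos 0: 10001 XOR 11001 = 01000
  pos 1: 10000 XOR 11001 = 01001
  pos 2: 10010 XOR 11001 = 01011
  pos 3: 10110 XOR 11001 = 01111
  pos 4: 11111 XOR 11001 = 00110
  pos 6: 11011 XOR 11001 = 00010
  pos 9: 10100 XOR 11001 = 01101
  pos 10: 11010 XOR 11001 = 00011
Remainder (last 4 bits) = 0110. This is the CRC / FCS.

0110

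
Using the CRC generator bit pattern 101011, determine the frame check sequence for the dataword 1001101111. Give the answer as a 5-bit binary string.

11111

Append 5 zeros: 100110111100000. Divide by 101011 (XOR where the leading bit is 1):
  pos 0: 100110 XOR 101011 = 001101
  pos 2: 110111 XOR 101011 = 011100
  pos 3: 111001 XOR 101011 = 010010
  pos 4: 100101 XOR 101011 = 001110
  pos 6: 111000 XOR 101011 = 010011
  pos 7: 100110 XOR 101011 = 001101
  pos 9: 110100 XOR 101011 = 011111
Remainder (last 5 bits) = 11111. This is the CRC / FCS.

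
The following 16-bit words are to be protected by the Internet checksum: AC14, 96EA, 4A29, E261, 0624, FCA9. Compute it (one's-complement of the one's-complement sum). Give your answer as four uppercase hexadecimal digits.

One's-complement addition (fold any carry out of bit 15 back into bit 0):
  0xAC14 + 0x96EA = 0x142FE → wrap carry → 0x42FF
  0x42FF + 0x4A29 = 0x08D28
  0x8D28 + 0xE261 = 0x16F89 → wrap carry → 0x6F8A
  0x6F8A + 0x0624 = 0x075AE
  0x75AE + 0xFCA9 = 0x17257 → wrap carry → 0x7258
One's-complement sum = 0x7258.
Checksum = ~0x7258 & 0xFFFF = 0x8DA7.

8DA7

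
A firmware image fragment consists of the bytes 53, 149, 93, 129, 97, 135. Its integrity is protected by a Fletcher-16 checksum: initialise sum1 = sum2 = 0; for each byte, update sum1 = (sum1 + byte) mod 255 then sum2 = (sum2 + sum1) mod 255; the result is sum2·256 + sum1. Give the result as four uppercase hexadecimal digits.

Running sums (mod 255):
  after byte 0 (53): sum1=53, sum2=53
  after byte 1 (149): sum1=202, sum2=0
  after byte 2 (93): sum1=40, sum2=40
  after byte 3 (129): sum1=169, sum2=209
  after byte 4 (97): sum1=11, sum2=220
  after byte 5 (135): sum1=146, sum2=111
Checksum = sum2·256 + sum1 = 111·256 + 146 = 28562 = 0x6F92.

6F92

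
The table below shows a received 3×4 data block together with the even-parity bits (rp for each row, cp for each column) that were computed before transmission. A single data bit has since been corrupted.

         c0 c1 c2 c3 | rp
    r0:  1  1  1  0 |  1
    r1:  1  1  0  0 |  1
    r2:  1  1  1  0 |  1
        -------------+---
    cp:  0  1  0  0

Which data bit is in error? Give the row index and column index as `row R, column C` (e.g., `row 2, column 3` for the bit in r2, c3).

Recompute each row's even parity and compare to rp:
  r0: data parity 1, sent rp 1 → ok
  r1: data parity 0, sent rp 1 → mismatch
  r2: data parity 1, sent rp 1 → ok
Recompute each column's even parity and compare to cp:
  c0: data parity 1, sent cp 0 → mismatch
  c1: data parity 1, sent cp 1 → ok
  c2: data parity 0, sent cp 0 → ok
  c3: data parity 0, sent cp 0 → ok
Exactly one row (r1) and one column (c0) fail → the flipped bit is at their intersection.

row 1, column 0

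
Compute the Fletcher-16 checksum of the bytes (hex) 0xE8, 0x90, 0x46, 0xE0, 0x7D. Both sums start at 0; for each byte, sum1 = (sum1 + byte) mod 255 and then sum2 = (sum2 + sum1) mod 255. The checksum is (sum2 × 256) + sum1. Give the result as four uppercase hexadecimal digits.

E01E

Running sums (mod 255):
  after byte 0 (0xE8): sum1=232, sum2=232
  after byte 1 (0x90): sum1=121, sum2=98
  after byte 2 (0x46): sum1=191, sum2=34
  after byte 3 (0xE0): sum1=160, sum2=194
  after byte 4 (0x7D): sum1=30, sum2=224
Checksum = sum2·256 + sum1 = 224·256 + 30 = 57374 = 0xE01E.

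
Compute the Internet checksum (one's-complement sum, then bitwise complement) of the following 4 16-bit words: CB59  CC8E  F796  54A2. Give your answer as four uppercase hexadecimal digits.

One's-complement addition (fold any carry out of bit 15 back into bit 0):
  0xCB59 + 0xCC8E = 0x197E7 → wrap carry → 0x97E8
  0x97E8 + 0xF796 = 0x18F7E → wrap carry → 0x8F7F
  0x8F7F + 0x54A2 = 0x0E421
One's-complement sum = 0xE421.
Checksum = ~0xE421 & 0xFFFF = 0x1BDE.

1BDE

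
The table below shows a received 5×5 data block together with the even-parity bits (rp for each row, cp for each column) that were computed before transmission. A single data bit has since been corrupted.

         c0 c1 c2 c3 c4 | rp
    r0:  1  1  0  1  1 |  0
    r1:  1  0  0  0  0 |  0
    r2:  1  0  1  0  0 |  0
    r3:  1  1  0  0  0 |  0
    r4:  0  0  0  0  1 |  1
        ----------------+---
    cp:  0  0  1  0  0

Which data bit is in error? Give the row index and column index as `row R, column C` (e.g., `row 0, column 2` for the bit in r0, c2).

Recompute each row's even parity and compare to rp:
  r0: data parity 0, sent rp 0 → ok
  r1: data parity 1, sent rp 0 → mismatch
  r2: data parity 0, sent rp 0 → ok
  r3: data parity 0, sent rp 0 → ok
  r4: data parity 1, sent rp 1 → ok
Recompute each column's even parity and compare to cp:
  c0: data parity 0, sent cp 0 → ok
  c1: data parity 0, sent cp 0 → ok
  c2: data parity 1, sent cp 1 → ok
  c3: data parity 1, sent cp 0 → mismatch
  c4: data parity 0, sent cp 0 → ok
Exactly one row (r1) and one column (c3) fail → the flipped bit is at their intersection.

row 1, column 3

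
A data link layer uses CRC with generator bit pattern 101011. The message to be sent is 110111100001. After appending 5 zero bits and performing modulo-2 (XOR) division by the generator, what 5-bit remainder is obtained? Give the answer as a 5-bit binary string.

10011

Append 5 zeros: 11011110000100000. Divide by 101011 (XOR where the leading bit is 1):
  pos 0: 110111 XOR 101011 = 011100
  pos 1: 111001 XOR 101011 = 010010
  pos 2: 100100 XOR 101011 = 001111
  pos 4: 111100 XOR 101011 = 010111
  pos 5: 101110 XOR 101011 = 000101
  pos 8: 101100 XOR 101011 = 000111
  pos 11: 111000 XOR 101011 = 010011
Remainder (last 5 bits) = 10011. This is the CRC / FCS.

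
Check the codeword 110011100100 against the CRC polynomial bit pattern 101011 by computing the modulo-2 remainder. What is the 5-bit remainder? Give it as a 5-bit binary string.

Modulo-2 division of 110011100100 by 101011:
  pos 0: 110011 XOR 101011 = 011000
  pos 1: 110001 XOR 101011 = 011010
  pos 2: 110100 XOR 101011 = 011111
  pos 3: 111110 XOR 101011 = 010101
  pos 4: 101011 XOR 101011 = 000000
Remainder = 00000 (zero — the frame passes the CRC check).

00000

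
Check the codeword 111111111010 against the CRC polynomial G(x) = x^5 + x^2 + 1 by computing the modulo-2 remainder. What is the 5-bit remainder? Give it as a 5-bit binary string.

Modulo-2 division of 111111111010 by 100101:
  pos 0: 111111 XOR 100101 = 011010
  pos 1: 110101 XOR 100101 = 010000
  pos 2: 100001 XOR 100101 = 000100
  pos 5: 100101 XOR 100101 = 000000
Remainder = 00000 (zero — the frame passes the CRC check).

00000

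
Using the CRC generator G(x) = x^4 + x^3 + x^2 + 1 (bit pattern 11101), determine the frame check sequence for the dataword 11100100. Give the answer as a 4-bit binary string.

Append 4 zeros: 111001000000. Divide by 11101 (XOR where the leading bit is 1):
  pos 0: 11100 XOR 11101 = 00001
  pos 4: 11000 XOR 11101 = 00101
  pos 6: 10100 XOR 11101 = 01001
  pos 7: 10010 XOR 11101 = 01111
Remainder (last 4 bits) = 1111. This is the CRC / FCS.

1111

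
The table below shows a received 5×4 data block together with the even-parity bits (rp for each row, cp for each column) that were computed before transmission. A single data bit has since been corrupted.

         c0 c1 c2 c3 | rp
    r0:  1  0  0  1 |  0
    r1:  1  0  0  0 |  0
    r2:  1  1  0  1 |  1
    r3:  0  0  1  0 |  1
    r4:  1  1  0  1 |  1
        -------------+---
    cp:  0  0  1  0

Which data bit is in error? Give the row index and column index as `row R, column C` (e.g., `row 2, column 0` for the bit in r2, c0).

Recompute each row's even parity and compare to rp:
  r0: data parity 0, sent rp 0 → ok
  r1: data parity 1, sent rp 0 → mismatch
  r2: data parity 1, sent rp 1 → ok
  r3: data parity 1, sent rp 1 → ok
  r4: data parity 1, sent rp 1 → ok
Recompute each column's even parity and compare to cp:
  c0: data parity 0, sent cp 0 → ok
  c1: data parity 0, sent cp 0 → ok
  c2: data parity 1, sent cp 1 → ok
  c3: data parity 1, sent cp 0 → mismatch
Exactly one row (r1) and one column (c3) fail → the flipped bit is at their intersection.

row 1, column 3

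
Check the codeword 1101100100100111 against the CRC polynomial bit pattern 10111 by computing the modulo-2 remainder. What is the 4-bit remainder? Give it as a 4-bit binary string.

0001

Modulo-2 division of 1101100100100111 by 10111:
  pos 0: 11011 XOR 10111 = 01100
  pos 1: 11000 XOR 10111 = 01111
  pos 2: 11110 XOR 10111 = 01001
  pos 3: 10011 XOR 10111 = 00100
  pos 5: 10000 XOR 10111 = 00111
  pos 7: 11110 XOR 10111 = 01001
  pos 8: 10010 XOR 10111 = 00101
  pos 10: 10111 XOR 10111 = 00000
Remainder = 0001 (nonzero — an error is detected).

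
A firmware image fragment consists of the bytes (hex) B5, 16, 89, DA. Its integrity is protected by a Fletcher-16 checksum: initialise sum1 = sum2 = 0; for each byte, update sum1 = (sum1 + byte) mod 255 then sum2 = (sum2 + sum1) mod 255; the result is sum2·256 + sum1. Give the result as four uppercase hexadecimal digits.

Running sums (mod 255):
  after byte 0 (B5): sum1=181, sum2=181
  after byte 1 (16): sum1=203, sum2=129
  after byte 2 (89): sum1=85, sum2=214
  after byte 3 (DA): sum1=48, sum2=7
Checksum = sum2·256 + sum1 = 7·256 + 48 = 1840 = 0x0730.

0730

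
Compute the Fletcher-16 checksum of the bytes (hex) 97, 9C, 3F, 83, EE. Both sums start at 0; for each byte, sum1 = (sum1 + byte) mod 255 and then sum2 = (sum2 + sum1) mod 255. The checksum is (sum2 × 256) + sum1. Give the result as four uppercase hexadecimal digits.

1CE5

Running sums (mod 255):
  after byte 0 (97): sum1=151, sum2=151
  after byte 1 (9C): sum1=52, sum2=203
  after byte 2 (3F): sum1=115, sum2=63
  after byte 3 (83): sum1=246, sum2=54
  after byte 4 (EE): sum1=229, sum2=28
Checksum = sum2·256 + sum1 = 28·256 + 229 = 7397 = 0x1CE5.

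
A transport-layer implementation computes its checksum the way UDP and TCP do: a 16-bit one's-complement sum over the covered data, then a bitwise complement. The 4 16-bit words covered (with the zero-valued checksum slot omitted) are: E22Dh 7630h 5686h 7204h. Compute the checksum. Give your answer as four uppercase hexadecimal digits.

One's-complement addition (fold any carry out of bit 15 back into bit 0):
  0xE22D + 0x7630 = 0x1585D → wrap carry → 0x585E
  0x585E + 0x5686 = 0x0AEE4
  0xAEE4 + 0x7204 = 0x120E8 → wrap carry → 0x20E9
One's-complement sum = 0x20E9.
Checksum = ~0x20E9 & 0xFFFF = 0xDF16.

DF16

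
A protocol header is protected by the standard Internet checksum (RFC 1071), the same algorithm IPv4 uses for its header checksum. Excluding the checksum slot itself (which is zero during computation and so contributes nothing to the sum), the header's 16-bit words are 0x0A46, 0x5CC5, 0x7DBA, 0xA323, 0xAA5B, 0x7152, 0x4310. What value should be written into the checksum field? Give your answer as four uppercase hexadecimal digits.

One's-complement addition (fold any carry out of bit 15 back into bit 0):
  0x0A46 + 0x5CC5 = 0x0670B
  0x670B + 0x7DBA = 0x0E4C5
  0xE4C5 + 0xA323 = 0x187E8 → wrap carry → 0x87E9
  0x87E9 + 0xAA5B = 0x13244 → wrap carry → 0x3245
  0x3245 + 0x7152 = 0x0A397
  0xA397 + 0x4310 = 0x0E6A7
One's-complement sum = 0xE6A7.
Checksum = ~0xE6A7 & 0xFFFF = 0x1958.

1958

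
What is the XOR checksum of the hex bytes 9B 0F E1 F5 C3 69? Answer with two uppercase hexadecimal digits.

2A

XOR the bytes together:
  start with 0x9B
  0x9B ⊕ 0x0F = 0x94
  0x94 ⊕ 0xE1 = 0x75
  0x75 ⊕ 0xF5 = 0x80
  0x80 ⊕ 0xC3 = 0x43
  0x43 ⊕ 0x69 = 0x2A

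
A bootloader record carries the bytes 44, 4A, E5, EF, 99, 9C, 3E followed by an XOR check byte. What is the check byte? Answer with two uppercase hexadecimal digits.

3F

XOR the bytes together:
  start with 0x44
  0x44 ⊕ 0x4A = 0x0E
  0x0E ⊕ 0xE5 = 0xEB
  0xEB ⊕ 0xEF = 0x04
  0x04 ⊕ 0x99 = 0x9D
  0x9D ⊕ 0x9C = 0x01
  0x01 ⊕ 0x3E = 0x3F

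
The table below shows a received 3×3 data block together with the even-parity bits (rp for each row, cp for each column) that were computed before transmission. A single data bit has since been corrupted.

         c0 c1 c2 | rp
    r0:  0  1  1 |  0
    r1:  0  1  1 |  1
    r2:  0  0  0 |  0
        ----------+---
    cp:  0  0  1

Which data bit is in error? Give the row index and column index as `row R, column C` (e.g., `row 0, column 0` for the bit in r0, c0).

Recompute each row's even parity and compare to rp:
  r0: data parity 0, sent rp 0 → ok
  r1: data parity 0, sent rp 1 → mismatch
  r2: data parity 0, sent rp 0 → ok
Recompute each column's even parity and compare to cp:
  c0: data parity 0, sent cp 0 → ok
  c1: data parity 0, sent cp 0 → ok
  c2: data parity 0, sent cp 1 → mismatch
Exactly one row (r1) and one column (c2) fail → the flipped bit is at their intersection.

row 1, column 2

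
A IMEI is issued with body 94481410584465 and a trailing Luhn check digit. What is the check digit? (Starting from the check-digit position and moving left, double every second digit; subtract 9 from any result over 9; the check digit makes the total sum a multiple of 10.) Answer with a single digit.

Partial digits right→left: 5 6 4 4 8 5 0 1 4 1 8 4 4 9
Double every second digit counting from the check-digit position (so the 1st, 3rd, 5th, ... of the partial from the right).
  doubled (with −9 where >9): 1 8 7 0 8 7 8 → sum 39
  kept as-is: 6 4 5 1 1 4 9 → sum 30
Total = 39 + 30 = 69.
Check digit = (10 − (69 mod 10)) mod 10 = 1.

1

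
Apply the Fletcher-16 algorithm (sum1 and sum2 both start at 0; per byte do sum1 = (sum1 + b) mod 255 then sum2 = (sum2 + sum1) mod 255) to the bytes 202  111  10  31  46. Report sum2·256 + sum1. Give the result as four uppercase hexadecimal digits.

3E91

Running sums (mod 255):
  after byte 0 (202): sum1=202, sum2=202
  after byte 1 (111): sum1=58, sum2=5
  after byte 2 (10): sum1=68, sum2=73
  after byte 3 (31): sum1=99, sum2=172
  after byte 4 (46): sum1=145, sum2=62
Checksum = sum2·256 + sum1 = 62·256 + 145 = 16017 = 0x3E91.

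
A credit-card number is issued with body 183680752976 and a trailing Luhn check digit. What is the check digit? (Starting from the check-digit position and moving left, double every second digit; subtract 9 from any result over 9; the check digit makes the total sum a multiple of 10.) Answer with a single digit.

9

Partial digits right→left: 6 7 9 2 5 7 0 8 6 3 8 1
Double every second digit counting from the check-digit position (so the 1st, 3rd, 5th, ... of the partial from the right).
  doubled (with −9 where >9): 3 9 1 0 3 7 → sum 23
  kept as-is: 7 2 7 8 3 1 → sum 28
Total = 23 + 28 = 51.
Check digit = (10 − (51 mod 10)) mod 10 = 9.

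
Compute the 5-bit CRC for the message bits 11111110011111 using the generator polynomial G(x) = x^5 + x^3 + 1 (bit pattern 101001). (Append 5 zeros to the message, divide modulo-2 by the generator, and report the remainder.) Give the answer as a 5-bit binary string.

10010

Append 5 zeros: 1111111001111100000. Divide by 101001 (XOR where the leading bit is 1):
  pos 0: 111111 XOR 101001 = 010110
  pos 1: 101101 XOR 101001 = 000100
  pos 4: 100001 XOR 101001 = 001000
  pos 6: 100011 XOR 101001 = 001010
  pos 8: 101011 XOR 101001 = 000010
  pos 12: 100000 XOR 101001 = 001001
Remainder (last 5 bits) = 10010. This is the CRC / FCS.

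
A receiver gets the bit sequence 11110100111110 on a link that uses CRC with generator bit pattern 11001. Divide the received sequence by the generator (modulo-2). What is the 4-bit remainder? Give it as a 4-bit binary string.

Modulo-2 division of 11110100111110 by 11001:
  pos 0: 11110 XOR 11001 = 00111
  pos 2: 11110 XOR 11001 = 00111
  pos 4: 11101 XOR 11001 = 00100
  pos 6: 10011 XOR 11001 = 01010
  pos 7: 10101 XOR 11001 = 01100
  pos 8: 11001 XOR 11001 = 00000
Remainder = 0000 (zero — the frame passes the CRC check).

0000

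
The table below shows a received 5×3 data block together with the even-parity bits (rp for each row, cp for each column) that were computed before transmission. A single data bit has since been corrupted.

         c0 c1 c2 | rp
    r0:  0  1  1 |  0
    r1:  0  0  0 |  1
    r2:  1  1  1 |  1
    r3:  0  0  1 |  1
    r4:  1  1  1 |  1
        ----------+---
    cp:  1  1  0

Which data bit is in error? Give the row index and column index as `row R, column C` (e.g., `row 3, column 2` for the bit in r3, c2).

Recompute each row's even parity and compare to rp:
  r0: data parity 0, sent rp 0 → ok
  r1: data parity 0, sent rp 1 → mismatch
  r2: data parity 1, sent rp 1 → ok
  r3: data parity 1, sent rp 1 → ok
  r4: data parity 1, sent rp 1 → ok
Recompute each column's even parity and compare to cp:
  c0: data parity 0, sent cp 1 → mismatch
  c1: data parity 1, sent cp 1 → ok
  c2: data parity 0, sent cp 0 → ok
Exactly one row (r1) and one column (c0) fail → the flipped bit is at their intersection.

row 1, column 0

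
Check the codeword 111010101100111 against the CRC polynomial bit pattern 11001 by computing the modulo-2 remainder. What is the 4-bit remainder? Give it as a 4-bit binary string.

1110

Modulo-2 division of 111010101100111 by 11001:
  pos 0: 11101 XOR 11001 = 00100
  pos 2: 10001 XOR 11001 = 01000
  pos 3: 10000 XOR 11001 = 01001
  pos 4: 10011 XOR 11001 = 01010
  pos 5: 10101 XOR 11001 = 01100
  pos 6: 11000 XOR 11001 = 00001
  pos 10: 10111 XOR 11001 = 01110
Remainder = 1110 (nonzero — an error is detected).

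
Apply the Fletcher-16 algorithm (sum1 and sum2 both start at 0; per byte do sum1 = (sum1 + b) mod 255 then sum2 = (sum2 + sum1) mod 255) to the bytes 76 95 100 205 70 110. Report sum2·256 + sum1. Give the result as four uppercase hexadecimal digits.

Running sums (mod 255):
  after byte 0 (76): sum1=76, sum2=76
  after byte 1 (95): sum1=171, sum2=247
  after byte 2 (100): sum1=16, sum2=8
  after byte 3 (205): sum1=221, sum2=229
  after byte 4 (70): sum1=36, sum2=10
  after byte 5 (110): sum1=146, sum2=156
Checksum = sum2·256 + sum1 = 156·256 + 146 = 40082 = 0x9C92.

9C92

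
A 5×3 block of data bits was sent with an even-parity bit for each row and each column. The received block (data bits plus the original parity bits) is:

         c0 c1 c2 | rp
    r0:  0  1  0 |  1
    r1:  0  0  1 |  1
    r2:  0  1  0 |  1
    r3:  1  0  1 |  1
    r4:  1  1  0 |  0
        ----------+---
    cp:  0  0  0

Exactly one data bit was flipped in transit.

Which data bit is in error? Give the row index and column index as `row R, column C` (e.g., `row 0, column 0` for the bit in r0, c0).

Recompute each row's even parity and compare to rp:
  r0: data parity 1, sent rp 1 → ok
  r1: data parity 1, sent rp 1 → ok
  r2: data parity 1, sent rp 1 → ok
  r3: data parity 0, sent rp 1 → mismatch
  r4: data parity 0, sent rp 0 → ok
Recompute each column's even parity and compare to cp:
  c0: data parity 0, sent cp 0 → ok
  c1: data parity 1, sent cp 0 → mismatch
  c2: data parity 0, sent cp 0 → ok
Exactly one row (r3) and one column (c1) fail → the flipped bit is at their intersection.

row 3, column 1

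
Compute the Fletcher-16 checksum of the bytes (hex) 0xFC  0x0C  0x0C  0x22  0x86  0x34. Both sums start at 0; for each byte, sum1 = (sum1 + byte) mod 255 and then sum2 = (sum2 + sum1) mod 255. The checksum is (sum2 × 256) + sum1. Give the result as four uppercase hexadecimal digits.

02F1

Running sums (mod 255):
  after byte 0 (0xFC): sum1=252, sum2=252
  after byte 1 (0x0C): sum1=9, sum2=6
  after byte 2 (0x0C): sum1=21, sum2=27
  after byte 3 (0x22): sum1=55, sum2=82
  after byte 4 (0x86): sum1=189, sum2=16
  after byte 5 (0x34): sum1=241, sum2=2
Checksum = sum2·256 + sum1 = 2·256 + 241 = 753 = 0x02F1.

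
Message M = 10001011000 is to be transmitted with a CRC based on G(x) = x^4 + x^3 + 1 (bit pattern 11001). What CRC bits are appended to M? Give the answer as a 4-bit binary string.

1111

Append 4 zeros: 100010110000000. Divide by 11001 (XOR where the leading bit is 1):
  pos 0: 10001 XOR 11001 = 01000
  pos 1: 10000 XOR 11001 = 01001
  pos 2: 10011 XOR 11001 = 01010
  pos 3: 10101 XOR 11001 = 01100
  pos 4: 11000 XOR 11001 = 00001
  pos 8: 10000 XOR 11001 = 01001
  pos 9: 10010 XOR 11001 = 01011
  pos 10: 10110 XOR 11001 = 01111
Remainder (last 4 bits) = 1111. This is the CRC / FCS.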